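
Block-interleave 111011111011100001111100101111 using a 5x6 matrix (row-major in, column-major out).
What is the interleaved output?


Matrix:
  111011
  111011
  100001
  111100
  101111
Read columns: 111111101011011000111100111101

111111101011011000111100111101


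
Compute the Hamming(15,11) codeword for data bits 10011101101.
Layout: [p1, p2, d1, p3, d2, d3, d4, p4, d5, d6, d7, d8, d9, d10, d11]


Parity bits: p1=1, p2=0, p3=0, p4=1

101000111101101


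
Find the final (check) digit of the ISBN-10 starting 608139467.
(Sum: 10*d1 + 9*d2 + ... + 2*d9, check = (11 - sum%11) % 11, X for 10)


Weighted sum: 242
242 mod 11 = 0

Check digit: 0


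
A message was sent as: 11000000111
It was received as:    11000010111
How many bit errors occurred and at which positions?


XOR: 00000010000

1 error(s) at position(s): 6


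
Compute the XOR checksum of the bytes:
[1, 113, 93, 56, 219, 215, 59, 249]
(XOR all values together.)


XOR chain: 1 ^ 113 ^ 93 ^ 56 ^ 219 ^ 215 ^ 59 ^ 249 = 219

219


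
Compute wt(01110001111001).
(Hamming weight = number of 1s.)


Counting 1s in 01110001111001

8


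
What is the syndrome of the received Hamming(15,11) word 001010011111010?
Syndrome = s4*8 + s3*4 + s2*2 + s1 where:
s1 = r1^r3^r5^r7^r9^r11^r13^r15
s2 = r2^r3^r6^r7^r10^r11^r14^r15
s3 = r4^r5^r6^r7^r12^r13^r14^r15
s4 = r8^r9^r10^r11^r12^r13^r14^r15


s1=0, s2=0, s3=1, s4=0

Syndrome = 4 (error at position 4)


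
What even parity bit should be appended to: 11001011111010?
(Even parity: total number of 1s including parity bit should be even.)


Number of 1s in data: 9
Parity bit: 1

1


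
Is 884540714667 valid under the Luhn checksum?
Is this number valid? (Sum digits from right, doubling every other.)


Luhn sum = 66
66 mod 10 = 6

Invalid (Luhn sum mod 10 = 6)


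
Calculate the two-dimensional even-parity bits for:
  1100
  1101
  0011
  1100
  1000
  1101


Row parities: 010011
Column parities: 1011

Row P: 010011, Col P: 1011, Corner: 1


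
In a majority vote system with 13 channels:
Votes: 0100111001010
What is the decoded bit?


Ones: 6 out of 13
Threshold: 7

0 (6/13 voted 1)


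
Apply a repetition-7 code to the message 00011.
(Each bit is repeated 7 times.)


Each bit -> 7 copies

00000000000000000000011111111111111


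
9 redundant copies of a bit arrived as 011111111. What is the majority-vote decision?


Ones: 8 out of 9
Threshold: 5

1 (8/9 voted 1)


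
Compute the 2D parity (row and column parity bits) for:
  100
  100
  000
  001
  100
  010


Row parities: 110111
Column parities: 111

Row P: 110111, Col P: 111, Corner: 1


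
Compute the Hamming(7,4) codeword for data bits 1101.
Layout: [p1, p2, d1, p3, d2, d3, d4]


Parity bits: p1=1, p2=0, p3=0

1010101


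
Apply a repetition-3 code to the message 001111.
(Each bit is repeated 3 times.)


Each bit -> 3 copies

000000111111111111


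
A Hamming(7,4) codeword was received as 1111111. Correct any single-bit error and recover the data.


Syndrome = 0: no error detected

Data: 1111 (no errors)


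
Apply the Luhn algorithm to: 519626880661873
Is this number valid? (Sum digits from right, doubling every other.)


Luhn sum = 66
66 mod 10 = 6

Invalid (Luhn sum mod 10 = 6)


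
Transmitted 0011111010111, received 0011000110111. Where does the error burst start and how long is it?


XOR: 0000111100000

Burst at position 4, length 4


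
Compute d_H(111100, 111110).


XOR: 000010
Count of 1s: 1

1


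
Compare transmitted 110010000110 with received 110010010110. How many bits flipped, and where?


XOR: 000000010000

1 error(s) at position(s): 7


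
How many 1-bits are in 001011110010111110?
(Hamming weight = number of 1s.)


Counting 1s in 001011110010111110

11


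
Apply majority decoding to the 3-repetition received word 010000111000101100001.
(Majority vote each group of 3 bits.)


Groups: 010, 000, 111, 000, 101, 100, 001
Majority votes: 0010100

0010100


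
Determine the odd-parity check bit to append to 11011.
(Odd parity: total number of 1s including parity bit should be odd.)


Number of 1s in data: 4
Parity bit: 1

1


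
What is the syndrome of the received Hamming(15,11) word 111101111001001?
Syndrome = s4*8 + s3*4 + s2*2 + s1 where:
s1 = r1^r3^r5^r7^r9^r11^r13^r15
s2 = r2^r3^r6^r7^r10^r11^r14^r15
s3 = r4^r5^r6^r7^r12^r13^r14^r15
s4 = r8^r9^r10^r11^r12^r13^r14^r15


s1=1, s2=1, s3=1, s4=0

Syndrome = 7 (error at position 7)


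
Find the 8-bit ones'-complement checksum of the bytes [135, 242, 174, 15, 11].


Sum = 577 mod 256 = 65
Complement = 190

190


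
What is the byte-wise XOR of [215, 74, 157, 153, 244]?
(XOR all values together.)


XOR chain: 215 ^ 74 ^ 157 ^ 153 ^ 244 = 109

109


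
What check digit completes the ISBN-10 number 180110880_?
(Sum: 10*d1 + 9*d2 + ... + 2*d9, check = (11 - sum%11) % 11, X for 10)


Weighted sum: 151
151 mod 11 = 8

Check digit: 3


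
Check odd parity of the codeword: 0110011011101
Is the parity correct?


Number of 1s: 8

No, parity error (8 ones)


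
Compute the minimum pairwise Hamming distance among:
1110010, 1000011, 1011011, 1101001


Comparing all pairs, minimum distance: 2
Can detect 1 errors, correct 0 errors

2


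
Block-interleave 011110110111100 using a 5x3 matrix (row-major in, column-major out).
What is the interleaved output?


Matrix:
  011
  110
  110
  111
  100
Read columns: 011111111010010

011111111010010


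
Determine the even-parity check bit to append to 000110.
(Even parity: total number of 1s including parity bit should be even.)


Number of 1s in data: 2
Parity bit: 0

0


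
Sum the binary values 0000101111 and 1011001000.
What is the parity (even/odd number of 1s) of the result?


0000101111 = 47
1011001000 = 712
Sum = 759 = 1011110111
1s count = 8

even parity (8 ones in 1011110111)


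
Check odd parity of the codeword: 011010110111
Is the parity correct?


Number of 1s: 8

No, parity error (8 ones)


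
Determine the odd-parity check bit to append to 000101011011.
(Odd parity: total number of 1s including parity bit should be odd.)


Number of 1s in data: 6
Parity bit: 1

1


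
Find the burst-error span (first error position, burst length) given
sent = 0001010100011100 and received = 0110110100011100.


XOR: 0111100000000000

Burst at position 1, length 4


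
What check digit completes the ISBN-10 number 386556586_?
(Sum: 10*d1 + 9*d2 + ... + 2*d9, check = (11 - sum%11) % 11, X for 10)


Weighted sum: 301
301 mod 11 = 4

Check digit: 7


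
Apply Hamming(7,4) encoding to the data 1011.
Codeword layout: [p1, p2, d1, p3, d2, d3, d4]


Parity bits: p1=0, p2=1, p3=0

0110011


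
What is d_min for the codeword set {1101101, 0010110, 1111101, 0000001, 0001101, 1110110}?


Comparing all pairs, minimum distance: 1
Can detect 0 errors, correct 0 errors

1


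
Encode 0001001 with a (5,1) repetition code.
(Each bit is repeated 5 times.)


Each bit -> 5 copies

00000000000000011111000000000011111


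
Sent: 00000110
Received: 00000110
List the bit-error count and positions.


XOR: 00000000

0 errors (received matches sent)


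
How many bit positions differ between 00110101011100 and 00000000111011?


XOR: 00110101100111
Count of 1s: 8

8


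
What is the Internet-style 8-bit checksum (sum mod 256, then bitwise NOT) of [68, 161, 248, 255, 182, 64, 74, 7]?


Sum = 1059 mod 256 = 35
Complement = 220

220


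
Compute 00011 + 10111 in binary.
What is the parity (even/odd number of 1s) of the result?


00011 = 3
10111 = 23
Sum = 26 = 11010
1s count = 3

odd parity (3 ones in 11010)


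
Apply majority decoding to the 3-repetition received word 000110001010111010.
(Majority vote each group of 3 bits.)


Groups: 000, 110, 001, 010, 111, 010
Majority votes: 010010

010010


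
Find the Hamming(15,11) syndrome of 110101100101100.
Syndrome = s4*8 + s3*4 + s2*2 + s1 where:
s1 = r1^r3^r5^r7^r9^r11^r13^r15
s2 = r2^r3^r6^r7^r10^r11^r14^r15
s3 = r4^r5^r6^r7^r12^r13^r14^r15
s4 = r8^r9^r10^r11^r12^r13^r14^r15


s1=1, s2=0, s3=1, s4=1

Syndrome = 13 (error at position 13)


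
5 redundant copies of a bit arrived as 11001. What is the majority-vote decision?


Ones: 3 out of 5
Threshold: 3

1 (3/5 voted 1)


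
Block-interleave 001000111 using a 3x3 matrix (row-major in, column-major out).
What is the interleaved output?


Matrix:
  001
  000
  111
Read columns: 001001101

001001101


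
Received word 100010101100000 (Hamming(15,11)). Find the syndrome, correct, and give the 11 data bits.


Syndrome = 0: no error detected

Data: 01011100000 (no errors)


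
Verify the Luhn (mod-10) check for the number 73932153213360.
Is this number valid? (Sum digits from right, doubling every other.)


Luhn sum = 46
46 mod 10 = 6

Invalid (Luhn sum mod 10 = 6)


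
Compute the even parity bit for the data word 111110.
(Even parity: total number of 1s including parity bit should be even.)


Number of 1s in data: 5
Parity bit: 1

1


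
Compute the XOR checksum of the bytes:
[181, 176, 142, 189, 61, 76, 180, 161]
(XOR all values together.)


XOR chain: 181 ^ 176 ^ 142 ^ 189 ^ 61 ^ 76 ^ 180 ^ 161 = 82

82


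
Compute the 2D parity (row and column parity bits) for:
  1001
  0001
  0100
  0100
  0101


Row parities: 01110
Column parities: 1101

Row P: 01110, Col P: 1101, Corner: 1


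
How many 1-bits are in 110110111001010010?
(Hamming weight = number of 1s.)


Counting 1s in 110110111001010010

10


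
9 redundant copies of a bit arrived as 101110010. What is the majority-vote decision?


Ones: 5 out of 9
Threshold: 5

1 (5/9 voted 1)


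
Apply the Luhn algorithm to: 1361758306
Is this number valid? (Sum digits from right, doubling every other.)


Luhn sum = 35
35 mod 10 = 5

Invalid (Luhn sum mod 10 = 5)


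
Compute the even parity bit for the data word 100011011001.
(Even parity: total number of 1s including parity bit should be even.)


Number of 1s in data: 6
Parity bit: 0

0


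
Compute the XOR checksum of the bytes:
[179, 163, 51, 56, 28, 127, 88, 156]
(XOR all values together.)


XOR chain: 179 ^ 163 ^ 51 ^ 56 ^ 28 ^ 127 ^ 88 ^ 156 = 188

188


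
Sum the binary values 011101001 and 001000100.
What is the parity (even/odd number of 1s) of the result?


011101001 = 233
001000100 = 68
Sum = 301 = 100101101
1s count = 5

odd parity (5 ones in 100101101)


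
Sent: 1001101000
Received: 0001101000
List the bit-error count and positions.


XOR: 1000000000

1 error(s) at position(s): 0


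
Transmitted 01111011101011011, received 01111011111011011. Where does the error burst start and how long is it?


XOR: 00000000010000000

Burst at position 9, length 1


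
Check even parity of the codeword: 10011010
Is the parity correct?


Number of 1s: 4

Yes, parity is correct (4 ones)


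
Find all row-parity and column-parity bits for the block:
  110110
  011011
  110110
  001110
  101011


Row parities: 00010
Column parities: 111110

Row P: 00010, Col P: 111110, Corner: 1


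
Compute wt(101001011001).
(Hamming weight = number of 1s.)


Counting 1s in 101001011001

6


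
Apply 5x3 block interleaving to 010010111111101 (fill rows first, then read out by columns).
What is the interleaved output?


Matrix:
  010
  010
  111
  111
  101
Read columns: 001111111000111

001111111000111


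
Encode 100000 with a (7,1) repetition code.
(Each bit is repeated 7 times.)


Each bit -> 7 copies

111111100000000000000000000000000000000000


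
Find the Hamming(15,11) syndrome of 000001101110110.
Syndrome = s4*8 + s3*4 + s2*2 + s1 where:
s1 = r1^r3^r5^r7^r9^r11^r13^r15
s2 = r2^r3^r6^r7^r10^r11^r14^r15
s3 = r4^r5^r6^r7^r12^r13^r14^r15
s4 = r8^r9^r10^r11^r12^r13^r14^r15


s1=0, s2=1, s3=0, s4=1

Syndrome = 10 (error at position 10)


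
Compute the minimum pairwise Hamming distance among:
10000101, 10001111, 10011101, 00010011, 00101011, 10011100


Comparing all pairs, minimum distance: 1
Can detect 0 errors, correct 0 errors

1


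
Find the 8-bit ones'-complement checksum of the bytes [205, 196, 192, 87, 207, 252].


Sum = 1139 mod 256 = 115
Complement = 140

140


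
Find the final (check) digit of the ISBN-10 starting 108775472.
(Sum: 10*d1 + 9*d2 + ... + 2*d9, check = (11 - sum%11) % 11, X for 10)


Weighted sum: 231
231 mod 11 = 0

Check digit: 0


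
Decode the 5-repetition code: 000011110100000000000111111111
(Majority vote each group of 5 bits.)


Groups: 00001, 11101, 00000, 00000, 01111, 11111
Majority votes: 010011

010011


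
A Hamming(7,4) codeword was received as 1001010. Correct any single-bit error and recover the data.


Syndrome = 3: error at position 3

Data: 1010 (corrected bit 3)


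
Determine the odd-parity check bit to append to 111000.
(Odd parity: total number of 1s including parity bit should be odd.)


Number of 1s in data: 3
Parity bit: 0

0


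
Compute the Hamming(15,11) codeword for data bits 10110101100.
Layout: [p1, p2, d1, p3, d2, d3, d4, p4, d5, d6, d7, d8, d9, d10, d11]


Parity bits: p1=1, p2=0, p3=0, p4=1

101001110101100


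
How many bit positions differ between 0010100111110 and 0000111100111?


XOR: 0010011011001
Count of 1s: 6

6


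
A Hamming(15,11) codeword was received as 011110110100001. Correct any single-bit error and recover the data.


Syndrome = 10: error at position 10

Data: 11010000001 (corrected bit 10)


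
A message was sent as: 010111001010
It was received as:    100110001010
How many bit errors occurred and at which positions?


XOR: 110001000000

3 error(s) at position(s): 0, 1, 5


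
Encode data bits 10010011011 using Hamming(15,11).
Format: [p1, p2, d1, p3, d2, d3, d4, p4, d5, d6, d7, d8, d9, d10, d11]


Parity bits: p1=0, p2=1, p3=0, p4=0

011000100011011


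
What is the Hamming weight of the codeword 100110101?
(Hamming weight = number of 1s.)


Counting 1s in 100110101

5


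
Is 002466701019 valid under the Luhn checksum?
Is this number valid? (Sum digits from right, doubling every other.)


Luhn sum = 35
35 mod 10 = 5

Invalid (Luhn sum mod 10 = 5)


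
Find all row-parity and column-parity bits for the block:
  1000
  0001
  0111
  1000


Row parities: 1111
Column parities: 0110

Row P: 1111, Col P: 0110, Corner: 0


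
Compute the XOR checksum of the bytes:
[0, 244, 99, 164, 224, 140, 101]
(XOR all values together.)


XOR chain: 0 ^ 244 ^ 99 ^ 164 ^ 224 ^ 140 ^ 101 = 58

58


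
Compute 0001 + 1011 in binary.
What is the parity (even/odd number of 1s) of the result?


0001 = 1
1011 = 11
Sum = 12 = 1100
1s count = 2

even parity (2 ones in 1100)


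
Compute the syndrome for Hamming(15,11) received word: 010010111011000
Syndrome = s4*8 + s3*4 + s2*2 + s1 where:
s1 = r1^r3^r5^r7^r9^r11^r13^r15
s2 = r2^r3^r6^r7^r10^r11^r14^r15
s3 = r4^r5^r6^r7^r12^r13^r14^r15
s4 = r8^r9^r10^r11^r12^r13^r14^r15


s1=0, s2=1, s3=1, s4=0

Syndrome = 6 (error at position 6)


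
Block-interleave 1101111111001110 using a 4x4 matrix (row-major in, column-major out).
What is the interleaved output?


Matrix:
  1101
  1111
  1100
  1110
Read columns: 1111111101011100

1111111101011100


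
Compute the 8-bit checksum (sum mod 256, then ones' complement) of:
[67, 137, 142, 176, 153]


Sum = 675 mod 256 = 163
Complement = 92

92


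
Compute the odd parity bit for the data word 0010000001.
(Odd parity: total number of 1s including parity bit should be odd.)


Number of 1s in data: 2
Parity bit: 1

1


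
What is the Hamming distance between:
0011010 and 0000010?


XOR: 0011000
Count of 1s: 2

2


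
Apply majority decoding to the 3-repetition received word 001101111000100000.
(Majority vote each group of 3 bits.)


Groups: 001, 101, 111, 000, 100, 000
Majority votes: 011000

011000


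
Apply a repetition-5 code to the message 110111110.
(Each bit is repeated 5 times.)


Each bit -> 5 copies

111111111100000111111111111111111111111100000


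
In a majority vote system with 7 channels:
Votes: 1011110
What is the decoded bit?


Ones: 5 out of 7
Threshold: 4

1 (5/7 voted 1)


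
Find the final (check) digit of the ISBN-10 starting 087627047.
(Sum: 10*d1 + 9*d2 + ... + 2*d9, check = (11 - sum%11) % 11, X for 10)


Weighted sum: 243
243 mod 11 = 1

Check digit: X


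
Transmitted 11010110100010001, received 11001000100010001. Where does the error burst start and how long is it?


XOR: 00011110000000000

Burst at position 3, length 4


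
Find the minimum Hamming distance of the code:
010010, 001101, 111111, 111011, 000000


Comparing all pairs, minimum distance: 1
Can detect 0 errors, correct 0 errors

1


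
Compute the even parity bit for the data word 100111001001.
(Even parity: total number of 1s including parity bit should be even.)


Number of 1s in data: 6
Parity bit: 0

0


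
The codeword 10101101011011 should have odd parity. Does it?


Number of 1s: 9

Yes, parity is correct (9 ones)


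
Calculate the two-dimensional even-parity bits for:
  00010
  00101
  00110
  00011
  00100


Row parities: 10001
Column parities: 00110

Row P: 10001, Col P: 00110, Corner: 0


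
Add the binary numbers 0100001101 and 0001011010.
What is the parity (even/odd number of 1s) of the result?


0100001101 = 269
0001011010 = 90
Sum = 359 = 101100111
1s count = 6

even parity (6 ones in 101100111)


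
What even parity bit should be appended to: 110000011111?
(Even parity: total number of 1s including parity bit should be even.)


Number of 1s in data: 7
Parity bit: 1

1


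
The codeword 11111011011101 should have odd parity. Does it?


Number of 1s: 11

Yes, parity is correct (11 ones)


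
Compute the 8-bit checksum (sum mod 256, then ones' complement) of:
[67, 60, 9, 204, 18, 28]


Sum = 386 mod 256 = 130
Complement = 125

125


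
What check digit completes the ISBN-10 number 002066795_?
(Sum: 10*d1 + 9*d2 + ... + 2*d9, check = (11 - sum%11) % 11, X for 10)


Weighted sum: 147
147 mod 11 = 4

Check digit: 7


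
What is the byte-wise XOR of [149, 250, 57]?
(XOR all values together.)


XOR chain: 149 ^ 250 ^ 57 = 86

86


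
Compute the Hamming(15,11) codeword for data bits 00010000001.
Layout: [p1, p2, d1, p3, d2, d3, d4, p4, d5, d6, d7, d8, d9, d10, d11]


Parity bits: p1=0, p2=0, p3=0, p4=1

000000110000001


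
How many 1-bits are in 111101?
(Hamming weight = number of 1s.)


Counting 1s in 111101

5


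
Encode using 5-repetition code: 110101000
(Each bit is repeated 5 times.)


Each bit -> 5 copies

111111111100000111110000011111000000000000000


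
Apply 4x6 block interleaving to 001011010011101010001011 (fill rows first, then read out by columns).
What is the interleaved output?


Matrix:
  001011
  010011
  101010
  001011
Read columns: 001001001011000011111101

001001001011000011111101


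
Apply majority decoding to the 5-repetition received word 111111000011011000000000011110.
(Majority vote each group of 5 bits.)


Groups: 11111, 10000, 11011, 00000, 00000, 11110
Majority votes: 101001

101001


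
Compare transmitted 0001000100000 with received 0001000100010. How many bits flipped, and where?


XOR: 0000000000010

1 error(s) at position(s): 11


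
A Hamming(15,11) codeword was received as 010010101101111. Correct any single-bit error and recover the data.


Syndrome = 3: error at position 3

Data: 11011101111 (corrected bit 3)


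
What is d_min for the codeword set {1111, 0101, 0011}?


Comparing all pairs, minimum distance: 2
Can detect 1 errors, correct 0 errors

2


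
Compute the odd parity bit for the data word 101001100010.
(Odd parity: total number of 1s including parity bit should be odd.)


Number of 1s in data: 5
Parity bit: 0

0


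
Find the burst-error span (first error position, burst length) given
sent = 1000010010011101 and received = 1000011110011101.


XOR: 0000001100000000

Burst at position 6, length 2


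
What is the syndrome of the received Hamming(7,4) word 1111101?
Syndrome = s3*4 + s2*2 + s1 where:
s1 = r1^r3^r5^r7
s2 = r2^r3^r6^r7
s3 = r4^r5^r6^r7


s1=0, s2=1, s3=1

Syndrome = 6 (error at position 6)


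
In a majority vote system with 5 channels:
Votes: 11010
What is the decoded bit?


Ones: 3 out of 5
Threshold: 3

1 (3/5 voted 1)


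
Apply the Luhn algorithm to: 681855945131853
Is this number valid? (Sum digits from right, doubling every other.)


Luhn sum = 68
68 mod 10 = 8

Invalid (Luhn sum mod 10 = 8)


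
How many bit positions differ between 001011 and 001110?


XOR: 000101
Count of 1s: 2

2


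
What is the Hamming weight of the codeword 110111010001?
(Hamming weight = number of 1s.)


Counting 1s in 110111010001

7


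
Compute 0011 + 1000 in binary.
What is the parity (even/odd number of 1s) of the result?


0011 = 3
1000 = 8
Sum = 11 = 1011
1s count = 3

odd parity (3 ones in 1011)


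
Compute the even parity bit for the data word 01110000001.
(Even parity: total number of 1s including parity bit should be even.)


Number of 1s in data: 4
Parity bit: 0

0


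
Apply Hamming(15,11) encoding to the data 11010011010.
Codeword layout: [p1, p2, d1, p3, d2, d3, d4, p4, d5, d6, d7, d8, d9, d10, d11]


Parity bits: p1=0, p2=0, p3=0, p4=1

001010110011010


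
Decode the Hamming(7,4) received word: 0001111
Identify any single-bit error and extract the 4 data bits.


Syndrome = 0: no error detected

Data: 0111 (no errors)


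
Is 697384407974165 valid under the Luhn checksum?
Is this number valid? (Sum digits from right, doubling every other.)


Luhn sum = 88
88 mod 10 = 8

Invalid (Luhn sum mod 10 = 8)


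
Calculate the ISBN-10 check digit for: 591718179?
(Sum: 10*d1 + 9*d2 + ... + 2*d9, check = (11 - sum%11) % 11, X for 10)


Weighted sum: 277
277 mod 11 = 2

Check digit: 9


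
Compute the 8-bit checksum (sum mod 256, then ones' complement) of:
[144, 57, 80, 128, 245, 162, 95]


Sum = 911 mod 256 = 143
Complement = 112

112


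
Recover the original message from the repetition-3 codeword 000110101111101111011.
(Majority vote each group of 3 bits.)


Groups: 000, 110, 101, 111, 101, 111, 011
Majority votes: 0111111

0111111


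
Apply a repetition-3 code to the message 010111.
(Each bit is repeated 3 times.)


Each bit -> 3 copies

000111000111111111


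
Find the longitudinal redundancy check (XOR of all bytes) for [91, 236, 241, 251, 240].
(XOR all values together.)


XOR chain: 91 ^ 236 ^ 241 ^ 251 ^ 240 = 77

77


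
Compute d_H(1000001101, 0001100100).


XOR: 1001101001
Count of 1s: 5

5


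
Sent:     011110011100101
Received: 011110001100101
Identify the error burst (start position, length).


XOR: 000000010000000

Burst at position 7, length 1


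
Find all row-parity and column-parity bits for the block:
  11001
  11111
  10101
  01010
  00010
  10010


Row parities: 111010
Column parities: 01001

Row P: 111010, Col P: 01001, Corner: 0


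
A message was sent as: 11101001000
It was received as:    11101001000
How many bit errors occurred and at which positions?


XOR: 00000000000

0 errors (received matches sent)


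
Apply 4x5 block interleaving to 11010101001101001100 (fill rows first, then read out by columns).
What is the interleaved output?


Matrix:
  11010
  10100
  11010
  01100
Read columns: 11101011010110100000

11101011010110100000


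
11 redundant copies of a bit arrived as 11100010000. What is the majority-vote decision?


Ones: 4 out of 11
Threshold: 6

0 (4/11 voted 1)


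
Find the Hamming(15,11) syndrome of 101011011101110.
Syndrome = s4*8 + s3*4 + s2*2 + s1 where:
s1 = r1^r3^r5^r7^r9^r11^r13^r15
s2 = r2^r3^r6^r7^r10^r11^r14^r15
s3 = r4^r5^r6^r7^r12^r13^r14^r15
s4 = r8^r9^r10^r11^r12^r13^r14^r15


s1=1, s2=0, s3=1, s4=0

Syndrome = 5 (error at position 5)


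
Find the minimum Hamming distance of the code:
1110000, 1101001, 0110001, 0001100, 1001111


Comparing all pairs, minimum distance: 2
Can detect 1 errors, correct 0 errors

2


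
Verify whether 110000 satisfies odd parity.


Number of 1s: 2

No, parity error (2 ones)


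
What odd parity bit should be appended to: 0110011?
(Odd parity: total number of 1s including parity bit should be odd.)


Number of 1s in data: 4
Parity bit: 1

1


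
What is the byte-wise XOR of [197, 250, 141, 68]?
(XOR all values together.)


XOR chain: 197 ^ 250 ^ 141 ^ 68 = 246

246


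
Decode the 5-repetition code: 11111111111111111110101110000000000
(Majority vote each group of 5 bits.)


Groups: 11111, 11111, 11111, 11110, 10111, 00000, 00000
Majority votes: 1111100

1111100


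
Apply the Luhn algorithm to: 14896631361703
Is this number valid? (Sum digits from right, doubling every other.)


Luhn sum = 62
62 mod 10 = 2

Invalid (Luhn sum mod 10 = 2)


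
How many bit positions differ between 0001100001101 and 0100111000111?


XOR: 0101011001010
Count of 1s: 6

6


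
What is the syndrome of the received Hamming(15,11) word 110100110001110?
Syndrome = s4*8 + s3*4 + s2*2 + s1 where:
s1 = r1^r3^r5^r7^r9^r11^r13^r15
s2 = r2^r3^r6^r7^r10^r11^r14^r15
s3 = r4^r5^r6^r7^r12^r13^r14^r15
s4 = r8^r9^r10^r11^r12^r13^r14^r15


s1=1, s2=1, s3=1, s4=0

Syndrome = 7 (error at position 7)


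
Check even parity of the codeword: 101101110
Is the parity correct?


Number of 1s: 6

Yes, parity is correct (6 ones)


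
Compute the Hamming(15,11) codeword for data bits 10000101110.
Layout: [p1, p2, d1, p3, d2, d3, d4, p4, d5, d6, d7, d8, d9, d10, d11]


Parity bits: p1=0, p2=1, p3=1, p4=0

011100000101110


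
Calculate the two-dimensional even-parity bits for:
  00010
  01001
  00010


Row parities: 101
Column parities: 01001

Row P: 101, Col P: 01001, Corner: 0


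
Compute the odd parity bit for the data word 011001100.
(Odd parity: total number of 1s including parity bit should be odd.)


Number of 1s in data: 4
Parity bit: 1

1


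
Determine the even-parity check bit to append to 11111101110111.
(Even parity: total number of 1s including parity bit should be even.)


Number of 1s in data: 12
Parity bit: 0

0


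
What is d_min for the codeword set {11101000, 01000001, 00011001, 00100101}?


Comparing all pairs, minimum distance: 3
Can detect 2 errors, correct 1 errors

3


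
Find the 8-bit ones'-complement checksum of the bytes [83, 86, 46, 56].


Sum = 271 mod 256 = 15
Complement = 240

240


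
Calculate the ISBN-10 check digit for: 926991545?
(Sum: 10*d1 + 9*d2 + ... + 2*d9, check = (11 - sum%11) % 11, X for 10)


Weighted sum: 320
320 mod 11 = 1

Check digit: X


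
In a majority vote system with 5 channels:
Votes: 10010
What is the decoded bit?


Ones: 2 out of 5
Threshold: 3

0 (2/5 voted 1)


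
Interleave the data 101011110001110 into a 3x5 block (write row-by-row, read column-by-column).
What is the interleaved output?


Matrix:
  10101
  11100
  01110
Read columns: 110011111001100

110011111001100


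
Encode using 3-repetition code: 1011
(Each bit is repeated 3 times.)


Each bit -> 3 copies

111000111111


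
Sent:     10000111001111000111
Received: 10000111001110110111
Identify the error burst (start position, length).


XOR: 00000000000001110000

Burst at position 13, length 3


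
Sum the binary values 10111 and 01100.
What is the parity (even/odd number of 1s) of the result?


10111 = 23
01100 = 12
Sum = 35 = 100011
1s count = 3

odd parity (3 ones in 100011)


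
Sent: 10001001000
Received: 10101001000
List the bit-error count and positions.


XOR: 00100000000

1 error(s) at position(s): 2


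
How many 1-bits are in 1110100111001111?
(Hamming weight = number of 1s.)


Counting 1s in 1110100111001111

11


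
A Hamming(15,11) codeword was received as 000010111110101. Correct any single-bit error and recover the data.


Syndrome = 0: no error detected

Data: 01011110101 (no errors)


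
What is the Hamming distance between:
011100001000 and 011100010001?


XOR: 000000011001
Count of 1s: 3

3


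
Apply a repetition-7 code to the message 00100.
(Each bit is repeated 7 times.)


Each bit -> 7 copies

00000000000000111111100000000000000


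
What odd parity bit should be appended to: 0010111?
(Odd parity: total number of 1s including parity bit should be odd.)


Number of 1s in data: 4
Parity bit: 1

1


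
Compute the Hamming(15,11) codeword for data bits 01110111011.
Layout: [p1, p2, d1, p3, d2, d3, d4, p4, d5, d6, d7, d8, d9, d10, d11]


Parity bits: p1=0, p2=0, p3=0, p4=1

000011110111011


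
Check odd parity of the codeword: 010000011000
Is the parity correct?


Number of 1s: 3

Yes, parity is correct (3 ones)


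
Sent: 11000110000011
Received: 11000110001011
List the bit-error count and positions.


XOR: 00000000001000

1 error(s) at position(s): 10


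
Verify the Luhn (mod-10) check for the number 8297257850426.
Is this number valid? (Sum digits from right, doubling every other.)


Luhn sum = 62
62 mod 10 = 2

Invalid (Luhn sum mod 10 = 2)


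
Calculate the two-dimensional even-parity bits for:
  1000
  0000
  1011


Row parities: 101
Column parities: 0011

Row P: 101, Col P: 0011, Corner: 0


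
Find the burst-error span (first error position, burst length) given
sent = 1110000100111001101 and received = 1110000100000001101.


XOR: 0000000000111000000

Burst at position 10, length 3


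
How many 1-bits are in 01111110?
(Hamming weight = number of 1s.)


Counting 1s in 01111110

6


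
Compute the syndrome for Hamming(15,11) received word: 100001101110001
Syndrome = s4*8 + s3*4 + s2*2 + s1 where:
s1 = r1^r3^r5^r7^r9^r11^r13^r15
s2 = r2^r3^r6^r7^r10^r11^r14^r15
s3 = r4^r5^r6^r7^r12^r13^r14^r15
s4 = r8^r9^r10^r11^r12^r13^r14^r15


s1=1, s2=1, s3=1, s4=0

Syndrome = 7 (error at position 7)


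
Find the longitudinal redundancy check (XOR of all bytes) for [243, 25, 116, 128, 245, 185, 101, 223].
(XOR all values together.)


XOR chain: 243 ^ 25 ^ 116 ^ 128 ^ 245 ^ 185 ^ 101 ^ 223 = 232

232


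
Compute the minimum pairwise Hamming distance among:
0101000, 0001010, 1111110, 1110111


Comparing all pairs, minimum distance: 2
Can detect 1 errors, correct 0 errors

2


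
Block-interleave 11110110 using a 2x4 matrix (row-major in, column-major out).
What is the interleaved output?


Matrix:
  1111
  0110
Read columns: 10111110

10111110


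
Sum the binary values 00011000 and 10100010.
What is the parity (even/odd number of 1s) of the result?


00011000 = 24
10100010 = 162
Sum = 186 = 10111010
1s count = 5

odd parity (5 ones in 10111010)


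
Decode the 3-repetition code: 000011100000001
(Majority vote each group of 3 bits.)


Groups: 000, 011, 100, 000, 001
Majority votes: 01000

01000


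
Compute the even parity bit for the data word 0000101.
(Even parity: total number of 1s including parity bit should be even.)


Number of 1s in data: 2
Parity bit: 0

0


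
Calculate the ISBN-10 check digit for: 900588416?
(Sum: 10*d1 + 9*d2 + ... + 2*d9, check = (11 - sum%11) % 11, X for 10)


Weighted sum: 244
244 mod 11 = 2

Check digit: 9


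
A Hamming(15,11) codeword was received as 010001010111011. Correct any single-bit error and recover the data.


Syndrome = 0: no error detected

Data: 00100111011 (no errors)


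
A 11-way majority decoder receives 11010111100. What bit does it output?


Ones: 7 out of 11
Threshold: 6

1 (7/11 voted 1)


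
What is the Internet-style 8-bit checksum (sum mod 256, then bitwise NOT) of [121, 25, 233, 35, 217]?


Sum = 631 mod 256 = 119
Complement = 136

136


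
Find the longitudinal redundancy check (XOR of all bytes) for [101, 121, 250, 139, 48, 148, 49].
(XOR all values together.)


XOR chain: 101 ^ 121 ^ 250 ^ 139 ^ 48 ^ 148 ^ 49 = 248

248


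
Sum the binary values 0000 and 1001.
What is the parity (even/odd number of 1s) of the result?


0000 = 0
1001 = 9
Sum = 9 = 1001
1s count = 2

even parity (2 ones in 1001)


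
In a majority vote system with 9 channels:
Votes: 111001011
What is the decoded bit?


Ones: 6 out of 9
Threshold: 5

1 (6/9 voted 1)


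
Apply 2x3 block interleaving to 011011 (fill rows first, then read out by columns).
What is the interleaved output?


Matrix:
  011
  011
Read columns: 001111

001111


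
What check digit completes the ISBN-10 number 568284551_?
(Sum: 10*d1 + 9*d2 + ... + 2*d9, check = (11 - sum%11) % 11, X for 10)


Weighted sum: 287
287 mod 11 = 1

Check digit: X


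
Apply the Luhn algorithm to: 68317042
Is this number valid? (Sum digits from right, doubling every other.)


Luhn sum = 33
33 mod 10 = 3

Invalid (Luhn sum mod 10 = 3)


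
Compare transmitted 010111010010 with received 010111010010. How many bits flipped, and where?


XOR: 000000000000

0 errors (received matches sent)


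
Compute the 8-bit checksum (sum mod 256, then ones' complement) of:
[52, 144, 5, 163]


Sum = 364 mod 256 = 108
Complement = 147

147


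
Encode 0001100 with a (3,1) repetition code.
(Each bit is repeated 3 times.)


Each bit -> 3 copies

000000000111111000000


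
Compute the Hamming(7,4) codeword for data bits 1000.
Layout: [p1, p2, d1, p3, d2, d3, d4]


Parity bits: p1=1, p2=1, p3=0

1110000


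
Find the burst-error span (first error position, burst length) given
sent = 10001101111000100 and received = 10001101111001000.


XOR: 00000000000001100

Burst at position 13, length 2


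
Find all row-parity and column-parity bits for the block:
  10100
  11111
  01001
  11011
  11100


Row parities: 01001
Column parities: 00101

Row P: 01001, Col P: 00101, Corner: 0


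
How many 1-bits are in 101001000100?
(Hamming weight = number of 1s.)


Counting 1s in 101001000100

4


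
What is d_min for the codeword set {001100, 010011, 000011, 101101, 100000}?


Comparing all pairs, minimum distance: 1
Can detect 0 errors, correct 0 errors

1


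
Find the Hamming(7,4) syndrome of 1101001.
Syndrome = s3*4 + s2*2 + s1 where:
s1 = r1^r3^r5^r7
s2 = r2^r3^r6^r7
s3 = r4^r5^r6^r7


s1=0, s2=0, s3=0

Syndrome = 0 (no error)


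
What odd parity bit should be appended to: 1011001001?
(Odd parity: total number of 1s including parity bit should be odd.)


Number of 1s in data: 5
Parity bit: 0

0


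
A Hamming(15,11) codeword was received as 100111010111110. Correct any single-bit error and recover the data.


Syndrome = 0: no error detected

Data: 01100111110 (no errors)


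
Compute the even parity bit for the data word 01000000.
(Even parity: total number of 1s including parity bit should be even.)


Number of 1s in data: 1
Parity bit: 1

1


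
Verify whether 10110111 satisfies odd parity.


Number of 1s: 6

No, parity error (6 ones)


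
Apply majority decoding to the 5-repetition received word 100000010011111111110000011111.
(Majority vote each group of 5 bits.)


Groups: 10000, 00100, 11111, 11111, 00000, 11111
Majority votes: 001101

001101


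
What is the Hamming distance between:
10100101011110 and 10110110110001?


XOR: 00010011101111
Count of 1s: 8

8


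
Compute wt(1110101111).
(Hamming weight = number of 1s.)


Counting 1s in 1110101111

8


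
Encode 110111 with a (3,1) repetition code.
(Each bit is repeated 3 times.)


Each bit -> 3 copies

111111000111111111


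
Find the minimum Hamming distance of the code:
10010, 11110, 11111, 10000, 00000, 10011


Comparing all pairs, minimum distance: 1
Can detect 0 errors, correct 0 errors

1


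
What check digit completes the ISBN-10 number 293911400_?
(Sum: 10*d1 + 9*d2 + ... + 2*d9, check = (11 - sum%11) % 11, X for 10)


Weighted sum: 215
215 mod 11 = 6

Check digit: 5


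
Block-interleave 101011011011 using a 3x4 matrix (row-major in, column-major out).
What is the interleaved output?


Matrix:
  1010
  1101
  1011
Read columns: 111010101011

111010101011


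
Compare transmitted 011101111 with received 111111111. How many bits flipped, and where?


XOR: 100010000

2 error(s) at position(s): 0, 4


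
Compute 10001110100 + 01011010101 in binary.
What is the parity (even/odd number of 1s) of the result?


10001110100 = 1140
01011010101 = 725
Sum = 1865 = 11101001001
1s count = 6

even parity (6 ones in 11101001001)


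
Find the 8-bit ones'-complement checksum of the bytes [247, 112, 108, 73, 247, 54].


Sum = 841 mod 256 = 73
Complement = 182

182


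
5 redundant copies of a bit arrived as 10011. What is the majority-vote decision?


Ones: 3 out of 5
Threshold: 3

1 (3/5 voted 1)


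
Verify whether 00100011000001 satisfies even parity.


Number of 1s: 4

Yes, parity is correct (4 ones)


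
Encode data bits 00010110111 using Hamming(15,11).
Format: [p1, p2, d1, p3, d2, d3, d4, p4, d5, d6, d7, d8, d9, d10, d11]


Parity bits: p1=0, p2=1, p3=0, p4=1

010000110110111


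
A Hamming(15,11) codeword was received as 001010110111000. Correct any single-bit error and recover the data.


Syndrome = 4: error at position 4

Data: 11010111000 (corrected bit 4)


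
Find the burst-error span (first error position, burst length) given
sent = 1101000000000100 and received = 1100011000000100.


XOR: 0001011000000000

Burst at position 3, length 4


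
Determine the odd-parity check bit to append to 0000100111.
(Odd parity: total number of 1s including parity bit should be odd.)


Number of 1s in data: 4
Parity bit: 1

1


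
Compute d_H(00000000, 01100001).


XOR: 01100001
Count of 1s: 3

3


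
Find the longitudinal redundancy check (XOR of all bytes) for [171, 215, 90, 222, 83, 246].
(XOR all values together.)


XOR chain: 171 ^ 215 ^ 90 ^ 222 ^ 83 ^ 246 = 93

93


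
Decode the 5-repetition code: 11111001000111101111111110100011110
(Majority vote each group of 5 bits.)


Groups: 11111, 00100, 01111, 01111, 11111, 01000, 11110
Majority votes: 1011101

1011101


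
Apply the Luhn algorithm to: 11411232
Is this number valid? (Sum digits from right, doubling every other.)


Luhn sum = 24
24 mod 10 = 4

Invalid (Luhn sum mod 10 = 4)


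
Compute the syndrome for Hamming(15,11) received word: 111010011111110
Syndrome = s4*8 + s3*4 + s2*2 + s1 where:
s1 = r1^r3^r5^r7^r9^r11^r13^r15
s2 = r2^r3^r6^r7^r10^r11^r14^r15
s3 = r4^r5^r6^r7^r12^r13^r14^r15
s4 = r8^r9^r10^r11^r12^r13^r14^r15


s1=0, s2=1, s3=0, s4=1

Syndrome = 10 (error at position 10)


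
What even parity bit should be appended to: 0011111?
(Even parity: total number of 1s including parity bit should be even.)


Number of 1s in data: 5
Parity bit: 1

1


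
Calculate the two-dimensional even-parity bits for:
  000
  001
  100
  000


Row parities: 0110
Column parities: 101

Row P: 0110, Col P: 101, Corner: 0


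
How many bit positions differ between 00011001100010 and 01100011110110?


XOR: 01111010010100
Count of 1s: 7

7


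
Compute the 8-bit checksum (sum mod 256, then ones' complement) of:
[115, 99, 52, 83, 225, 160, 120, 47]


Sum = 901 mod 256 = 133
Complement = 122

122


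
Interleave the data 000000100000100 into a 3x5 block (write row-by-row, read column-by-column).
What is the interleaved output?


Matrix:
  00000
  01000
  00100
Read columns: 000010001000000

000010001000000
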